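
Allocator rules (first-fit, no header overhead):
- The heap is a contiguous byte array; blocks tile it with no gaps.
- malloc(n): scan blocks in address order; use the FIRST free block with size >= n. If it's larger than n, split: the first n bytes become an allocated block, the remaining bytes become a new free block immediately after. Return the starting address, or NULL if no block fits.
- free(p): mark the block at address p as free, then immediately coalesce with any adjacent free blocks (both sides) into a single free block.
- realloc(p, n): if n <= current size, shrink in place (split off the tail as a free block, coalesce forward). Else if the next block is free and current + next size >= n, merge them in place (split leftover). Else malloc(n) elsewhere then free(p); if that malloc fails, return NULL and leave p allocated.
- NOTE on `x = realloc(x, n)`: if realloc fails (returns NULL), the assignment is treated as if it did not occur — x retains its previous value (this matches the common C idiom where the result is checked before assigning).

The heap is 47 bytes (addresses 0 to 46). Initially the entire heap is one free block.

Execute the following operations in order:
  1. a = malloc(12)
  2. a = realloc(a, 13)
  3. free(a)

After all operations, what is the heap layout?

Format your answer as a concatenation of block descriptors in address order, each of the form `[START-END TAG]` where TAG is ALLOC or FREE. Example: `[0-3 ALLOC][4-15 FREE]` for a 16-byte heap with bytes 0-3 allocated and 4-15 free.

Op 1: a = malloc(12) -> a = 0; heap: [0-11 ALLOC][12-46 FREE]
Op 2: a = realloc(a, 13) -> a = 0; heap: [0-12 ALLOC][13-46 FREE]
Op 3: free(a) -> (freed a); heap: [0-46 FREE]

Answer: [0-46 FREE]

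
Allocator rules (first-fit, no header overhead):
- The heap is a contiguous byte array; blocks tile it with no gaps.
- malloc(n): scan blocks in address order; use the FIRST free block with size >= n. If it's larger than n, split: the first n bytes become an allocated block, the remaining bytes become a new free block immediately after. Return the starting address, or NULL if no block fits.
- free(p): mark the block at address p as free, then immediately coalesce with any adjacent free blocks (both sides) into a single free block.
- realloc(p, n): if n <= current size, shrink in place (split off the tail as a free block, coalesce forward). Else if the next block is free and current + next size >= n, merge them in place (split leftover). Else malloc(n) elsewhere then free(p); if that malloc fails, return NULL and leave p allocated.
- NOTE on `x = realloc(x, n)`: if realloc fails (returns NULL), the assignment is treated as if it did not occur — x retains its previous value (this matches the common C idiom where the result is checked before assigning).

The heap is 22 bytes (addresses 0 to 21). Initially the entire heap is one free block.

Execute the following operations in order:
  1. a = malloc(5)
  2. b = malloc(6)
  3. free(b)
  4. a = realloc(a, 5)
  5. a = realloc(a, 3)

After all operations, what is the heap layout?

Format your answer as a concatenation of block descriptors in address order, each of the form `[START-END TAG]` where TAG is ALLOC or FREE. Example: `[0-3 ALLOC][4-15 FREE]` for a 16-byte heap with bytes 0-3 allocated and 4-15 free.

Answer: [0-2 ALLOC][3-21 FREE]

Derivation:
Op 1: a = malloc(5) -> a = 0; heap: [0-4 ALLOC][5-21 FREE]
Op 2: b = malloc(6) -> b = 5; heap: [0-4 ALLOC][5-10 ALLOC][11-21 FREE]
Op 3: free(b) -> (freed b); heap: [0-4 ALLOC][5-21 FREE]
Op 4: a = realloc(a, 5) -> a = 0; heap: [0-4 ALLOC][5-21 FREE]
Op 5: a = realloc(a, 3) -> a = 0; heap: [0-2 ALLOC][3-21 FREE]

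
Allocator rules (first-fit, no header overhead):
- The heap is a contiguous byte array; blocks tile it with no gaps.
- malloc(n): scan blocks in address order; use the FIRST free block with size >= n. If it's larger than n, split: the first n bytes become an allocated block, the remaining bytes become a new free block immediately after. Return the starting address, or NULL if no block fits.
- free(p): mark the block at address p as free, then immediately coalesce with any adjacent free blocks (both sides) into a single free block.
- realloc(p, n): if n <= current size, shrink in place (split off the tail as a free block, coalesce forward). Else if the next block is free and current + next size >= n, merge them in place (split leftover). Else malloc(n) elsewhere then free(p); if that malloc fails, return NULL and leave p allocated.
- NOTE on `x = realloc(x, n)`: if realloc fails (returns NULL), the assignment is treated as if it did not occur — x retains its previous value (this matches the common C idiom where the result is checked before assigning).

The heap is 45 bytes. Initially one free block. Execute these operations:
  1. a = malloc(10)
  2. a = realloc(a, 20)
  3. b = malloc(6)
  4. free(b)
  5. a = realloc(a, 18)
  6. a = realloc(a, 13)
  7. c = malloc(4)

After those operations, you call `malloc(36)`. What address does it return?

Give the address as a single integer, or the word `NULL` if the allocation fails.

Answer: NULL

Derivation:
Op 1: a = malloc(10) -> a = 0; heap: [0-9 ALLOC][10-44 FREE]
Op 2: a = realloc(a, 20) -> a = 0; heap: [0-19 ALLOC][20-44 FREE]
Op 3: b = malloc(6) -> b = 20; heap: [0-19 ALLOC][20-25 ALLOC][26-44 FREE]
Op 4: free(b) -> (freed b); heap: [0-19 ALLOC][20-44 FREE]
Op 5: a = realloc(a, 18) -> a = 0; heap: [0-17 ALLOC][18-44 FREE]
Op 6: a = realloc(a, 13) -> a = 0; heap: [0-12 ALLOC][13-44 FREE]
Op 7: c = malloc(4) -> c = 13; heap: [0-12 ALLOC][13-16 ALLOC][17-44 FREE]
malloc(36): first-fit scan over [0-12 ALLOC][13-16 ALLOC][17-44 FREE] -> NULL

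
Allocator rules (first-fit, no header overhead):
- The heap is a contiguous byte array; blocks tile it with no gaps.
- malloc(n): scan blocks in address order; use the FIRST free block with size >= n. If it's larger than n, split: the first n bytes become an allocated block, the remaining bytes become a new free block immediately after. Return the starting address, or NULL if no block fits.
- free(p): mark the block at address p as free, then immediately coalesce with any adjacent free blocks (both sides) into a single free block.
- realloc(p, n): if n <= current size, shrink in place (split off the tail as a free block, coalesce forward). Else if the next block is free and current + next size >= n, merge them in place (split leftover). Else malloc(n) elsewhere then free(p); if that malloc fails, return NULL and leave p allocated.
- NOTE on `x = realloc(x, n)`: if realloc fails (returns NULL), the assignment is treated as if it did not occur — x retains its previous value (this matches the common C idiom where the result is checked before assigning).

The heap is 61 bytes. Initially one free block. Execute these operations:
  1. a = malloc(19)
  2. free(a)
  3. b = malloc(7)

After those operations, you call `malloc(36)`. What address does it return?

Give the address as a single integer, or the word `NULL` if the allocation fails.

Op 1: a = malloc(19) -> a = 0; heap: [0-18 ALLOC][19-60 FREE]
Op 2: free(a) -> (freed a); heap: [0-60 FREE]
Op 3: b = malloc(7) -> b = 0; heap: [0-6 ALLOC][7-60 FREE]
malloc(36): first-fit scan over [0-6 ALLOC][7-60 FREE] -> 7

Answer: 7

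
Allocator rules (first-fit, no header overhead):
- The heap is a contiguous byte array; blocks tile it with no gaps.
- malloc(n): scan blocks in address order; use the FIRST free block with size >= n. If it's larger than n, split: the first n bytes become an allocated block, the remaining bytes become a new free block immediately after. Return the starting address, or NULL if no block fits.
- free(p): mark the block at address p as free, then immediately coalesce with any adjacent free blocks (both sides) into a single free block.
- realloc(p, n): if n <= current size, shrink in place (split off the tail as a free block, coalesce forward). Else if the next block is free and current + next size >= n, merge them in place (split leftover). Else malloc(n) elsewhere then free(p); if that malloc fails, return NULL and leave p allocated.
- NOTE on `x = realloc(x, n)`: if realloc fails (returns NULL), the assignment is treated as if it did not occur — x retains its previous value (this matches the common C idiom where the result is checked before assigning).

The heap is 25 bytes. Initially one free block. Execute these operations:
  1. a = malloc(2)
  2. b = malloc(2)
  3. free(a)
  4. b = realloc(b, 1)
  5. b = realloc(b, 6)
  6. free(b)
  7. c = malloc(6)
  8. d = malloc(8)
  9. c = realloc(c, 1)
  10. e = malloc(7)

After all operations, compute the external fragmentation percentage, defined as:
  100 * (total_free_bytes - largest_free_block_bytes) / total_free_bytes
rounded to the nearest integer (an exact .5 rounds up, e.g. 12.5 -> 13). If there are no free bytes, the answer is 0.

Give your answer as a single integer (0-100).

Answer: 44

Derivation:
Op 1: a = malloc(2) -> a = 0; heap: [0-1 ALLOC][2-24 FREE]
Op 2: b = malloc(2) -> b = 2; heap: [0-1 ALLOC][2-3 ALLOC][4-24 FREE]
Op 3: free(a) -> (freed a); heap: [0-1 FREE][2-3 ALLOC][4-24 FREE]
Op 4: b = realloc(b, 1) -> b = 2; heap: [0-1 FREE][2-2 ALLOC][3-24 FREE]
Op 5: b = realloc(b, 6) -> b = 2; heap: [0-1 FREE][2-7 ALLOC][8-24 FREE]
Op 6: free(b) -> (freed b); heap: [0-24 FREE]
Op 7: c = malloc(6) -> c = 0; heap: [0-5 ALLOC][6-24 FREE]
Op 8: d = malloc(8) -> d = 6; heap: [0-5 ALLOC][6-13 ALLOC][14-24 FREE]
Op 9: c = realloc(c, 1) -> c = 0; heap: [0-0 ALLOC][1-5 FREE][6-13 ALLOC][14-24 FREE]
Op 10: e = malloc(7) -> e = 14; heap: [0-0 ALLOC][1-5 FREE][6-13 ALLOC][14-20 ALLOC][21-24 FREE]
Free blocks: [5 4] total_free=9 largest=5 -> 100*(9-5)/9 = 400/9 ≈ 44.444 -> rounds to 44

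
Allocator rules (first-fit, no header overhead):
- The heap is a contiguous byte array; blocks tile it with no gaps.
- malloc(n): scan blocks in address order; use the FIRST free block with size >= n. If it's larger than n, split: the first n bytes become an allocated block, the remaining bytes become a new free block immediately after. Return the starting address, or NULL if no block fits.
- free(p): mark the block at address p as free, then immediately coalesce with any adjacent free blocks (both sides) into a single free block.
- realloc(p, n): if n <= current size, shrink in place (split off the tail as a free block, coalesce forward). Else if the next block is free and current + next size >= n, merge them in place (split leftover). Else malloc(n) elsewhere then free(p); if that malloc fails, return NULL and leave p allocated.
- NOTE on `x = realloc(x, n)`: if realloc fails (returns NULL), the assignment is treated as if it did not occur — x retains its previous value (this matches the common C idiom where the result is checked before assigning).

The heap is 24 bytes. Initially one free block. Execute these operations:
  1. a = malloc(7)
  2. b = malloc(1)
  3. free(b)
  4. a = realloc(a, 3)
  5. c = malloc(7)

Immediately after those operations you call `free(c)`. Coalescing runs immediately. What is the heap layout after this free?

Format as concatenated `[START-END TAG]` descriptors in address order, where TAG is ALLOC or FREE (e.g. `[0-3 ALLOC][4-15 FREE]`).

Answer: [0-2 ALLOC][3-23 FREE]

Derivation:
Op 1: a = malloc(7) -> a = 0; heap: [0-6 ALLOC][7-23 FREE]
Op 2: b = malloc(1) -> b = 7; heap: [0-6 ALLOC][7-7 ALLOC][8-23 FREE]
Op 3: free(b) -> (freed b); heap: [0-6 ALLOC][7-23 FREE]
Op 4: a = realloc(a, 3) -> a = 0; heap: [0-2 ALLOC][3-23 FREE]
Op 5: c = malloc(7) -> c = 3; heap: [0-2 ALLOC][3-9 ALLOC][10-23 FREE]
free(c): c = 3 -> block [3-9 ALLOC]; mark free, coalesce with adjacent free neighbors -> [0-2 ALLOC][3-23 FREE]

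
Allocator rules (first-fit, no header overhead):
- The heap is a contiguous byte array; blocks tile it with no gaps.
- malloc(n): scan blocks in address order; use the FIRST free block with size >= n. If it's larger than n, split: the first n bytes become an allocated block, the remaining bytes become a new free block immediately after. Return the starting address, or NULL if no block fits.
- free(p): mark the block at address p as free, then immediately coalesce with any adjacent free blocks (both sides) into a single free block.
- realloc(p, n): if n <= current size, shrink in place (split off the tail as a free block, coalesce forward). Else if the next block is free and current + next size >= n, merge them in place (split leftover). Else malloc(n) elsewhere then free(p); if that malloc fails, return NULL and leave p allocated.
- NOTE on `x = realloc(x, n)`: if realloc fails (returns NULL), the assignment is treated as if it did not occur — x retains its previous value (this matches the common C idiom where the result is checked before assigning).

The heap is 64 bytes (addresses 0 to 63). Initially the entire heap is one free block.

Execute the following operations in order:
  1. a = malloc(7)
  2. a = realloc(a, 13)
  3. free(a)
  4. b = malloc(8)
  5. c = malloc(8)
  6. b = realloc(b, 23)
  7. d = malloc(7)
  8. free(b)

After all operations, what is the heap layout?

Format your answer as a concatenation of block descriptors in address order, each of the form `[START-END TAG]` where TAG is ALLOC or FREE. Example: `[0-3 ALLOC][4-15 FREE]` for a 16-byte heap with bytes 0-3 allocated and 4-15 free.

Op 1: a = malloc(7) -> a = 0; heap: [0-6 ALLOC][7-63 FREE]
Op 2: a = realloc(a, 13) -> a = 0; heap: [0-12 ALLOC][13-63 FREE]
Op 3: free(a) -> (freed a); heap: [0-63 FREE]
Op 4: b = malloc(8) -> b = 0; heap: [0-7 ALLOC][8-63 FREE]
Op 5: c = malloc(8) -> c = 8; heap: [0-7 ALLOC][8-15 ALLOC][16-63 FREE]
Op 6: b = realloc(b, 23) -> b = 16; heap: [0-7 FREE][8-15 ALLOC][16-38 ALLOC][39-63 FREE]
Op 7: d = malloc(7) -> d = 0; heap: [0-6 ALLOC][7-7 FREE][8-15 ALLOC][16-38 ALLOC][39-63 FREE]
Op 8: free(b) -> (freed b); heap: [0-6 ALLOC][7-7 FREE][8-15 ALLOC][16-63 FREE]

Answer: [0-6 ALLOC][7-7 FREE][8-15 ALLOC][16-63 FREE]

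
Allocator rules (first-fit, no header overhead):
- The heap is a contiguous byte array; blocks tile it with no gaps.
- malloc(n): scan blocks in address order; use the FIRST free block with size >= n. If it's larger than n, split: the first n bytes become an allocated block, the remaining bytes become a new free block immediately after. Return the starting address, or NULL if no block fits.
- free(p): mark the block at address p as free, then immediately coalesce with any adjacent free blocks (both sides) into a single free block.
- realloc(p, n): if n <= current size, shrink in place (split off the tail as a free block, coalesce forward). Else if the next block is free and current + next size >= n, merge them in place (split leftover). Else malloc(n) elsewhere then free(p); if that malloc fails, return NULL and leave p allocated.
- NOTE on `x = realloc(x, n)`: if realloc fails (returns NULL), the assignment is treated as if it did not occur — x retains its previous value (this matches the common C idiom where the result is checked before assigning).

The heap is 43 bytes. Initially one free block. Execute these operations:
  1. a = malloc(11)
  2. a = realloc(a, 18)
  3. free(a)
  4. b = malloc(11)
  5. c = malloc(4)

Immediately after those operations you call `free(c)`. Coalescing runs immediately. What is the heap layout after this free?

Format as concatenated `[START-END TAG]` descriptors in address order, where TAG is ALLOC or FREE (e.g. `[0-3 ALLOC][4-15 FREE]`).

Op 1: a = malloc(11) -> a = 0; heap: [0-10 ALLOC][11-42 FREE]
Op 2: a = realloc(a, 18) -> a = 0; heap: [0-17 ALLOC][18-42 FREE]
Op 3: free(a) -> (freed a); heap: [0-42 FREE]
Op 4: b = malloc(11) -> b = 0; heap: [0-10 ALLOC][11-42 FREE]
Op 5: c = malloc(4) -> c = 11; heap: [0-10 ALLOC][11-14 ALLOC][15-42 FREE]
free(c): c = 11 -> block [11-14 ALLOC]; mark free, coalesce with adjacent free neighbors -> [0-10 ALLOC][11-42 FREE]

Answer: [0-10 ALLOC][11-42 FREE]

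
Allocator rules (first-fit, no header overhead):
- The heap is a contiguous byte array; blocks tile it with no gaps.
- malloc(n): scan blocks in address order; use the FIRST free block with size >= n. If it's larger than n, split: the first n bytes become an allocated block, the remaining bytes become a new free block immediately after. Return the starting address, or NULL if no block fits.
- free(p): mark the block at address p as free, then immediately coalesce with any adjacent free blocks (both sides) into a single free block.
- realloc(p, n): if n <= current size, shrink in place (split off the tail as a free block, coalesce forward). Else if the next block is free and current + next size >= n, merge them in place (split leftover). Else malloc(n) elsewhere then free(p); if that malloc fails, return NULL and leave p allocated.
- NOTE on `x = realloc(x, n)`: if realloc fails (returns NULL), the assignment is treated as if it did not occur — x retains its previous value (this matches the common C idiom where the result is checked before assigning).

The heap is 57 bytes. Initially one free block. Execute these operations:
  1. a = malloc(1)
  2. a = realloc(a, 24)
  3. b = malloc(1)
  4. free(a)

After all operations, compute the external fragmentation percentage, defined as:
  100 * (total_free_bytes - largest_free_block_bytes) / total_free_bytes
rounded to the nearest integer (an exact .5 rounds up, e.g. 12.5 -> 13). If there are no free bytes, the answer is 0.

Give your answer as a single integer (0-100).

Op 1: a = malloc(1) -> a = 0; heap: [0-0 ALLOC][1-56 FREE]
Op 2: a = realloc(a, 24) -> a = 0; heap: [0-23 ALLOC][24-56 FREE]
Op 3: b = malloc(1) -> b = 24; heap: [0-23 ALLOC][24-24 ALLOC][25-56 FREE]
Op 4: free(a) -> (freed a); heap: [0-23 FREE][24-24 ALLOC][25-56 FREE]
Free blocks: [24 32] total_free=56 largest=32 -> 100*(56-32)/56 = 2400/56 ≈ 42.857 -> rounds to 43

Answer: 43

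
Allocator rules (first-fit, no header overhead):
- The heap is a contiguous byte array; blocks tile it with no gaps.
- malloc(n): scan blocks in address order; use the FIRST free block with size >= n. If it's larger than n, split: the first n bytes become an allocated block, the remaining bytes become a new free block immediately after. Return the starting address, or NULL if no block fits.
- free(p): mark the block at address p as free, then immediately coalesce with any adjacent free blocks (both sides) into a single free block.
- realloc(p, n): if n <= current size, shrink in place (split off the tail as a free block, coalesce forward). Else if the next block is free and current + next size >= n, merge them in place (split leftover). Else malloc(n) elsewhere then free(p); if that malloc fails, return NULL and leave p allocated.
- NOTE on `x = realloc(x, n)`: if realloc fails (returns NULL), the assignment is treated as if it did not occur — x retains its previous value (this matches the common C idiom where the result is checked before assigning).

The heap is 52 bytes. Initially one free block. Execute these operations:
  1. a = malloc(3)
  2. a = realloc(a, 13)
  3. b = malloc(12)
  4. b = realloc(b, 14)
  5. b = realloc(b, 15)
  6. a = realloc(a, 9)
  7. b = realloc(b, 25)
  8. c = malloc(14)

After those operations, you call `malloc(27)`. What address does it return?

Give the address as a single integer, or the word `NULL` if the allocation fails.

Op 1: a = malloc(3) -> a = 0; heap: [0-2 ALLOC][3-51 FREE]
Op 2: a = realloc(a, 13) -> a = 0; heap: [0-12 ALLOC][13-51 FREE]
Op 3: b = malloc(12) -> b = 13; heap: [0-12 ALLOC][13-24 ALLOC][25-51 FREE]
Op 4: b = realloc(b, 14) -> b = 13; heap: [0-12 ALLOC][13-26 ALLOC][27-51 FREE]
Op 5: b = realloc(b, 15) -> b = 13; heap: [0-12 ALLOC][13-27 ALLOC][28-51 FREE]
Op 6: a = realloc(a, 9) -> a = 0; heap: [0-8 ALLOC][9-12 FREE][13-27 ALLOC][28-51 FREE]
Op 7: b = realloc(b, 25) -> b = 13; heap: [0-8 ALLOC][9-12 FREE][13-37 ALLOC][38-51 FREE]
Op 8: c = malloc(14) -> c = 38; heap: [0-8 ALLOC][9-12 FREE][13-37 ALLOC][38-51 ALLOC]
malloc(27): first-fit scan over [0-8 ALLOC][9-12 FREE][13-37 ALLOC][38-51 ALLOC] -> NULL

Answer: NULL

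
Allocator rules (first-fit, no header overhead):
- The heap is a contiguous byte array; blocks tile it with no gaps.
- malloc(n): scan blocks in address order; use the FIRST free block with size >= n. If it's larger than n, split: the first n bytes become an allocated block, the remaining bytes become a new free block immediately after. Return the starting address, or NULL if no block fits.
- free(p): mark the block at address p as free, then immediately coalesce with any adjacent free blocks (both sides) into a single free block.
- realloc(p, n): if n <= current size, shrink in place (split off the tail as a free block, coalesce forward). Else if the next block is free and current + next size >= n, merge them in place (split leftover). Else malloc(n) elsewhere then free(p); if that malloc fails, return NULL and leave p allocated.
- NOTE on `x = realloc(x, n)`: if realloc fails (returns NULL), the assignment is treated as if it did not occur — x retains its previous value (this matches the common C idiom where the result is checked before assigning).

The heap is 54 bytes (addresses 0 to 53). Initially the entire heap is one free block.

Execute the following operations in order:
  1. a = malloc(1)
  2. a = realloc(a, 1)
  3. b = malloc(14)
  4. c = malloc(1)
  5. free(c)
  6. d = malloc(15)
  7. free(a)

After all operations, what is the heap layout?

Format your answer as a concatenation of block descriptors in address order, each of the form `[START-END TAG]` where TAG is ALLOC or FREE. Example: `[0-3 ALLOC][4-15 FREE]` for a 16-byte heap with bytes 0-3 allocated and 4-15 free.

Op 1: a = malloc(1) -> a = 0; heap: [0-0 ALLOC][1-53 FREE]
Op 2: a = realloc(a, 1) -> a = 0; heap: [0-0 ALLOC][1-53 FREE]
Op 3: b = malloc(14) -> b = 1; heap: [0-0 ALLOC][1-14 ALLOC][15-53 FREE]
Op 4: c = malloc(1) -> c = 15; heap: [0-0 ALLOC][1-14 ALLOC][15-15 ALLOC][16-53 FREE]
Op 5: free(c) -> (freed c); heap: [0-0 ALLOC][1-14 ALLOC][15-53 FREE]
Op 6: d = malloc(15) -> d = 15; heap: [0-0 ALLOC][1-14 ALLOC][15-29 ALLOC][30-53 FREE]
Op 7: free(a) -> (freed a); heap: [0-0 FREE][1-14 ALLOC][15-29 ALLOC][30-53 FREE]

Answer: [0-0 FREE][1-14 ALLOC][15-29 ALLOC][30-53 FREE]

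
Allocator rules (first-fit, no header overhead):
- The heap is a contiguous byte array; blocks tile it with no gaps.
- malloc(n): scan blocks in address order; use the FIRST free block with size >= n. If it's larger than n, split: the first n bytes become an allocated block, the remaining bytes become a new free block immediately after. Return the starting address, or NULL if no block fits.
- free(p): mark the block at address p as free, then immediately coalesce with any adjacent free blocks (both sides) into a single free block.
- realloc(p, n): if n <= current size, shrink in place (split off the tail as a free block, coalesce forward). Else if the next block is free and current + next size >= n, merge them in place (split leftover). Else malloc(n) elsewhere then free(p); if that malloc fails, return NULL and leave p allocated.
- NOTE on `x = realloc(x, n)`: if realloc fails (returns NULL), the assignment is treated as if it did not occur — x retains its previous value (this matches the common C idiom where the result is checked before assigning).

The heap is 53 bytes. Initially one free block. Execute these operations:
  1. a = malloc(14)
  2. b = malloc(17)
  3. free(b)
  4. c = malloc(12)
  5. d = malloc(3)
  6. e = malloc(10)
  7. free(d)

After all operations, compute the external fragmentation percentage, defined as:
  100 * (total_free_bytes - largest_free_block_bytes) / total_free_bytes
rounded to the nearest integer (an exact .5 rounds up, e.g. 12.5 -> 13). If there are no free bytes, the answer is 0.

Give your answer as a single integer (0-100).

Op 1: a = malloc(14) -> a = 0; heap: [0-13 ALLOC][14-52 FREE]
Op 2: b = malloc(17) -> b = 14; heap: [0-13 ALLOC][14-30 ALLOC][31-52 FREE]
Op 3: free(b) -> (freed b); heap: [0-13 ALLOC][14-52 FREE]
Op 4: c = malloc(12) -> c = 14; heap: [0-13 ALLOC][14-25 ALLOC][26-52 FREE]
Op 5: d = malloc(3) -> d = 26; heap: [0-13 ALLOC][14-25 ALLOC][26-28 ALLOC][29-52 FREE]
Op 6: e = malloc(10) -> e = 29; heap: [0-13 ALLOC][14-25 ALLOC][26-28 ALLOC][29-38 ALLOC][39-52 FREE]
Op 7: free(d) -> (freed d); heap: [0-13 ALLOC][14-25 ALLOC][26-28 FREE][29-38 ALLOC][39-52 FREE]
Free blocks: [3 14] total_free=17 largest=14 -> 100*(17-14)/17 = 300/17 ≈ 17.647 -> rounds to 18

Answer: 18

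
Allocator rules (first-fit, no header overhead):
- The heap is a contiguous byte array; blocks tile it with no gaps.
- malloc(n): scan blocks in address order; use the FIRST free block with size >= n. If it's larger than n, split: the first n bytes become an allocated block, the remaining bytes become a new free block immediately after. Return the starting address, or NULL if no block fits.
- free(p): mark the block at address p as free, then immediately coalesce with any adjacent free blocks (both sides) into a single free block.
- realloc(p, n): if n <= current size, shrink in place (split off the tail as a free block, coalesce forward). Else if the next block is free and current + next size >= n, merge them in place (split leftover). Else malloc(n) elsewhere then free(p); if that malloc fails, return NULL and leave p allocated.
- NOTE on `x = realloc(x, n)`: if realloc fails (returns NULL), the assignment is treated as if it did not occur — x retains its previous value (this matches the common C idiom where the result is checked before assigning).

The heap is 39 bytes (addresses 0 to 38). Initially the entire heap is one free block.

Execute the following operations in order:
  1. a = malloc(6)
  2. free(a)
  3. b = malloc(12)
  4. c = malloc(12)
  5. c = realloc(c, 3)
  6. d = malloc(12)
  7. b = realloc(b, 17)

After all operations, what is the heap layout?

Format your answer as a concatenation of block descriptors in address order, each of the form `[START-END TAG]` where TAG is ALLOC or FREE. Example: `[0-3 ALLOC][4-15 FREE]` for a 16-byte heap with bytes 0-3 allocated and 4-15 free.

Answer: [0-11 ALLOC][12-14 ALLOC][15-26 ALLOC][27-38 FREE]

Derivation:
Op 1: a = malloc(6) -> a = 0; heap: [0-5 ALLOC][6-38 FREE]
Op 2: free(a) -> (freed a); heap: [0-38 FREE]
Op 3: b = malloc(12) -> b = 0; heap: [0-11 ALLOC][12-38 FREE]
Op 4: c = malloc(12) -> c = 12; heap: [0-11 ALLOC][12-23 ALLOC][24-38 FREE]
Op 5: c = realloc(c, 3) -> c = 12; heap: [0-11 ALLOC][12-14 ALLOC][15-38 FREE]
Op 6: d = malloc(12) -> d = 15; heap: [0-11 ALLOC][12-14 ALLOC][15-26 ALLOC][27-38 FREE]
Op 7: b = realloc(b, 17) -> NULL (b unchanged); heap: [0-11 ALLOC][12-14 ALLOC][15-26 ALLOC][27-38 FREE]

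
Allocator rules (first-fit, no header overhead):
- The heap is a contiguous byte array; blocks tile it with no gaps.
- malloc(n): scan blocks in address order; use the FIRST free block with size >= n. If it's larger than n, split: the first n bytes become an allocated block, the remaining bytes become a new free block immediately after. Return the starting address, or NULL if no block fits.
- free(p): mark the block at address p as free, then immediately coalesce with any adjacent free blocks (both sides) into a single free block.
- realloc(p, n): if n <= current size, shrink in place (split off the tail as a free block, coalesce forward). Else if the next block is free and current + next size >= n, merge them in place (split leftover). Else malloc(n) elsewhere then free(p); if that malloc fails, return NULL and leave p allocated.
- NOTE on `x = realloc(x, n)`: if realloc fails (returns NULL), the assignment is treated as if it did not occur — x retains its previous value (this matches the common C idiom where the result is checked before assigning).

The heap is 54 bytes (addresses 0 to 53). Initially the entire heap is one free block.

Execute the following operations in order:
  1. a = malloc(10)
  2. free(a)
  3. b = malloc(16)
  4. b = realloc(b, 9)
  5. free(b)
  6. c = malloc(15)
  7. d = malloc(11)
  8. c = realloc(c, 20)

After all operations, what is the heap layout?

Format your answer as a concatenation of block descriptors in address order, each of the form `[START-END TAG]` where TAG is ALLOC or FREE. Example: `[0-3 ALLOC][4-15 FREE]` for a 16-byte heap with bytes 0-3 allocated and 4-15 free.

Answer: [0-14 FREE][15-25 ALLOC][26-45 ALLOC][46-53 FREE]

Derivation:
Op 1: a = malloc(10) -> a = 0; heap: [0-9 ALLOC][10-53 FREE]
Op 2: free(a) -> (freed a); heap: [0-53 FREE]
Op 3: b = malloc(16) -> b = 0; heap: [0-15 ALLOC][16-53 FREE]
Op 4: b = realloc(b, 9) -> b = 0; heap: [0-8 ALLOC][9-53 FREE]
Op 5: free(b) -> (freed b); heap: [0-53 FREE]
Op 6: c = malloc(15) -> c = 0; heap: [0-14 ALLOC][15-53 FREE]
Op 7: d = malloc(11) -> d = 15; heap: [0-14 ALLOC][15-25 ALLOC][26-53 FREE]
Op 8: c = realloc(c, 20) -> c = 26; heap: [0-14 FREE][15-25 ALLOC][26-45 ALLOC][46-53 FREE]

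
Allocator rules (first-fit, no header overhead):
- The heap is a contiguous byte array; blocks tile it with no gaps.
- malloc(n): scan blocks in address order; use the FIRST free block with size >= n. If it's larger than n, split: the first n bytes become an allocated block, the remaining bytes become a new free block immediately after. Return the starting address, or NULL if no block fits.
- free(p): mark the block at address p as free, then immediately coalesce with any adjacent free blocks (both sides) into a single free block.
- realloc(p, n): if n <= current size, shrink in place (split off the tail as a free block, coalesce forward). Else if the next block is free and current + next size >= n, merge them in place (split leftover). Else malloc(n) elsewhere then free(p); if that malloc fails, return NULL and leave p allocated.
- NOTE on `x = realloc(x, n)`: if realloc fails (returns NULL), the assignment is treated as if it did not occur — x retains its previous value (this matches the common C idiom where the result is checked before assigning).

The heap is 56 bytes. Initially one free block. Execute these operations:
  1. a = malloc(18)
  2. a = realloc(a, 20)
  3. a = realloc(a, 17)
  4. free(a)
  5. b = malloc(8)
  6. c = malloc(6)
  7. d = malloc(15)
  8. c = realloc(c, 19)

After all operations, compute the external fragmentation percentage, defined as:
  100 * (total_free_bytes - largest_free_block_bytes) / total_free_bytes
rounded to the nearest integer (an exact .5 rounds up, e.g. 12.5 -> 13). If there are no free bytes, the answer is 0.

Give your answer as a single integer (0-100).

Answer: 43

Derivation:
Op 1: a = malloc(18) -> a = 0; heap: [0-17 ALLOC][18-55 FREE]
Op 2: a = realloc(a, 20) -> a = 0; heap: [0-19 ALLOC][20-55 FREE]
Op 3: a = realloc(a, 17) -> a = 0; heap: [0-16 ALLOC][17-55 FREE]
Op 4: free(a) -> (freed a); heap: [0-55 FREE]
Op 5: b = malloc(8) -> b = 0; heap: [0-7 ALLOC][8-55 FREE]
Op 6: c = malloc(6) -> c = 8; heap: [0-7 ALLOC][8-13 ALLOC][14-55 FREE]
Op 7: d = malloc(15) -> d = 14; heap: [0-7 ALLOC][8-13 ALLOC][14-28 ALLOC][29-55 FREE]
Op 8: c = realloc(c, 19) -> c = 29; heap: [0-7 ALLOC][8-13 FREE][14-28 ALLOC][29-47 ALLOC][48-55 FREE]
Free blocks: [6 8] total_free=14 largest=8 -> 100*(14-8)/14 = 600/14 ≈ 42.857 -> rounds to 43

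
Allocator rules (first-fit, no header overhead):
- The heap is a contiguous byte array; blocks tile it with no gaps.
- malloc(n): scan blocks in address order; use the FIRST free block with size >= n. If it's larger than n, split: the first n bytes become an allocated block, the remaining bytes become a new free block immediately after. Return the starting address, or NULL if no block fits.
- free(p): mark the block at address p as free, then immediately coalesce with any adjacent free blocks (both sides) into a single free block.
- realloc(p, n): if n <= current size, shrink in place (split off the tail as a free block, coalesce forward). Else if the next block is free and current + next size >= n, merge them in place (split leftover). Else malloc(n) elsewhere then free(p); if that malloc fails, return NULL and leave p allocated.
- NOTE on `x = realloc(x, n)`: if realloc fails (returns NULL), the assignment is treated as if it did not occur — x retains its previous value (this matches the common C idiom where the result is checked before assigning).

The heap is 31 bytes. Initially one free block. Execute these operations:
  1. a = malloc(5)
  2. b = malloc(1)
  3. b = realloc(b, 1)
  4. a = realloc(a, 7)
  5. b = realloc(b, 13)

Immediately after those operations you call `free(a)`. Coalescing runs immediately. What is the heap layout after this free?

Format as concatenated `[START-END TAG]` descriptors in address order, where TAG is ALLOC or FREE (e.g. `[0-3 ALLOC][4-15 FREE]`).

Op 1: a = malloc(5) -> a = 0; heap: [0-4 ALLOC][5-30 FREE]
Op 2: b = malloc(1) -> b = 5; heap: [0-4 ALLOC][5-5 ALLOC][6-30 FREE]
Op 3: b = realloc(b, 1) -> b = 5; heap: [0-4 ALLOC][5-5 ALLOC][6-30 FREE]
Op 4: a = realloc(a, 7) -> a = 6; heap: [0-4 FREE][5-5 ALLOC][6-12 ALLOC][13-30 FREE]
Op 5: b = realloc(b, 13) -> b = 13; heap: [0-5 FREE][6-12 ALLOC][13-25 ALLOC][26-30 FREE]
free(a): a = 6 -> block [6-12 ALLOC]; mark free, coalesce with adjacent free neighbors -> [0-12 FREE][13-25 ALLOC][26-30 FREE]

Answer: [0-12 FREE][13-25 ALLOC][26-30 FREE]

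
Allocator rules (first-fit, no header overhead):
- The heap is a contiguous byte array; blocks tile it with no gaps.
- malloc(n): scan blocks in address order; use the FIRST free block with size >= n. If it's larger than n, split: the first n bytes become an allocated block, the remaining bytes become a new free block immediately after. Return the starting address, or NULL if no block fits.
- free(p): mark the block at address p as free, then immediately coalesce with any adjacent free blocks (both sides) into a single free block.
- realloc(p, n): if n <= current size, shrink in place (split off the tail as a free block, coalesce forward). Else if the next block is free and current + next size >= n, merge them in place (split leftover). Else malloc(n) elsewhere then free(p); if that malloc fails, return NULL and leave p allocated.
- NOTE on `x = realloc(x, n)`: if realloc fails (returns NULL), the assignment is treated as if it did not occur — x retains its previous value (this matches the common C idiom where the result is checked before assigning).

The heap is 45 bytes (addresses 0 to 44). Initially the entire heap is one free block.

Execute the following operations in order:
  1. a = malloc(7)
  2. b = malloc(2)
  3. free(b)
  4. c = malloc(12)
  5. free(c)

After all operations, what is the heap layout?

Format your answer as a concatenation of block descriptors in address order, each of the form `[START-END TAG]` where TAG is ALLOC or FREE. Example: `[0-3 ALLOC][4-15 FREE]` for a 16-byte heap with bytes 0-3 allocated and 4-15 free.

Op 1: a = malloc(7) -> a = 0; heap: [0-6 ALLOC][7-44 FREE]
Op 2: b = malloc(2) -> b = 7; heap: [0-6 ALLOC][7-8 ALLOC][9-44 FREE]
Op 3: free(b) -> (freed b); heap: [0-6 ALLOC][7-44 FREE]
Op 4: c = malloc(12) -> c = 7; heap: [0-6 ALLOC][7-18 ALLOC][19-44 FREE]
Op 5: free(c) -> (freed c); heap: [0-6 ALLOC][7-44 FREE]

Answer: [0-6 ALLOC][7-44 FREE]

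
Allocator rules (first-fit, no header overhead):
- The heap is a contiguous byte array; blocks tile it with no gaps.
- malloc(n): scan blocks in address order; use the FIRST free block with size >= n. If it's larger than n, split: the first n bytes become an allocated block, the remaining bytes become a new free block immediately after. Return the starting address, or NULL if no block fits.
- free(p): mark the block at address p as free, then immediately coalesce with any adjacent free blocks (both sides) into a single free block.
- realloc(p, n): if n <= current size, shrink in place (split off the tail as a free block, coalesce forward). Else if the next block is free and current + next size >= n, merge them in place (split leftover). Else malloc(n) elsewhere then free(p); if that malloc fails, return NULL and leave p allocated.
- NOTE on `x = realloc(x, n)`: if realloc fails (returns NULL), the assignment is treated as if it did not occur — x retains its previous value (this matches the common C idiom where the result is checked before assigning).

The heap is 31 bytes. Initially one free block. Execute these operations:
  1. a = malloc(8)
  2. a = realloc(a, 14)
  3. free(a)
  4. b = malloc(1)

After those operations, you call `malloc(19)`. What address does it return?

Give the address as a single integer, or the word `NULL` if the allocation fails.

Answer: 1

Derivation:
Op 1: a = malloc(8) -> a = 0; heap: [0-7 ALLOC][8-30 FREE]
Op 2: a = realloc(a, 14) -> a = 0; heap: [0-13 ALLOC][14-30 FREE]
Op 3: free(a) -> (freed a); heap: [0-30 FREE]
Op 4: b = malloc(1) -> b = 0; heap: [0-0 ALLOC][1-30 FREE]
malloc(19): first-fit scan over [0-0 ALLOC][1-30 FREE] -> 1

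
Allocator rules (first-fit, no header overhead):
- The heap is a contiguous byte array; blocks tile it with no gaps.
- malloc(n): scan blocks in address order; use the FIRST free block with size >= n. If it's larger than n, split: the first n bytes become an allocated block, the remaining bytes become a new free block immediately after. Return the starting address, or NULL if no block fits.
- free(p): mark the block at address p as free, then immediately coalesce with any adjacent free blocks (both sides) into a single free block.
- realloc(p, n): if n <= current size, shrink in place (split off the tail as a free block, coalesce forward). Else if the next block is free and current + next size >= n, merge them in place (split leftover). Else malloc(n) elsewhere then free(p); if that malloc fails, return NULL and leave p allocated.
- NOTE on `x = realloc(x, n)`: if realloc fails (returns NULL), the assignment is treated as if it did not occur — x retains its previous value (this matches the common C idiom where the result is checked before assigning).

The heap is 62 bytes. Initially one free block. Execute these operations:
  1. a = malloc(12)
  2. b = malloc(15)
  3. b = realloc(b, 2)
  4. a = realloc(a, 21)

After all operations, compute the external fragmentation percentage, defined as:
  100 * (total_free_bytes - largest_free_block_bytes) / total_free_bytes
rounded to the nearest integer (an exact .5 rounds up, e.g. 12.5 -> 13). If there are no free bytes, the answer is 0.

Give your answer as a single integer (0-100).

Answer: 31

Derivation:
Op 1: a = malloc(12) -> a = 0; heap: [0-11 ALLOC][12-61 FREE]
Op 2: b = malloc(15) -> b = 12; heap: [0-11 ALLOC][12-26 ALLOC][27-61 FREE]
Op 3: b = realloc(b, 2) -> b = 12; heap: [0-11 ALLOC][12-13 ALLOC][14-61 FREE]
Op 4: a = realloc(a, 21) -> a = 14; heap: [0-11 FREE][12-13 ALLOC][14-34 ALLOC][35-61 FREE]
Free blocks: [12 27] total_free=39 largest=27 -> 100*(39-27)/39 = 1200/39 ≈ 30.769 -> rounds to 31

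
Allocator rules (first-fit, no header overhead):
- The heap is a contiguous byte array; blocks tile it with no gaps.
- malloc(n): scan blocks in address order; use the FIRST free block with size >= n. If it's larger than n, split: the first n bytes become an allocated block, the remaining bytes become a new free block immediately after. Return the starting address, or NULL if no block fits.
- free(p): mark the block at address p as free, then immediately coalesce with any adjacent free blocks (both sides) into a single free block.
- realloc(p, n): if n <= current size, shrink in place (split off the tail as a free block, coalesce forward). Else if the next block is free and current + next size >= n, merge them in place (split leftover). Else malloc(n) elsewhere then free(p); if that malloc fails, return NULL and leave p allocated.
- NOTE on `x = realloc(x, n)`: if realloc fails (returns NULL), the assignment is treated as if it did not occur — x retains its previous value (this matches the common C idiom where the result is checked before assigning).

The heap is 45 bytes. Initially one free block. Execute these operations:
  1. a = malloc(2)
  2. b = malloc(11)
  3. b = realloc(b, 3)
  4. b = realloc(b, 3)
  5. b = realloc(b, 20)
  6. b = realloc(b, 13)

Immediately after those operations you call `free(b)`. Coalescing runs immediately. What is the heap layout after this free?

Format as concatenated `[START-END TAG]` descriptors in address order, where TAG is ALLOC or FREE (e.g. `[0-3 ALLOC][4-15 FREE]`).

Answer: [0-1 ALLOC][2-44 FREE]

Derivation:
Op 1: a = malloc(2) -> a = 0; heap: [0-1 ALLOC][2-44 FREE]
Op 2: b = malloc(11) -> b = 2; heap: [0-1 ALLOC][2-12 ALLOC][13-44 FREE]
Op 3: b = realloc(b, 3) -> b = 2; heap: [0-1 ALLOC][2-4 ALLOC][5-44 FREE]
Op 4: b = realloc(b, 3) -> b = 2; heap: [0-1 ALLOC][2-4 ALLOC][5-44 FREE]
Op 5: b = realloc(b, 20) -> b = 2; heap: [0-1 ALLOC][2-21 ALLOC][22-44 FREE]
Op 6: b = realloc(b, 13) -> b = 2; heap: [0-1 ALLOC][2-14 ALLOC][15-44 FREE]
free(b): b = 2 -> block [2-14 ALLOC]; mark free, coalesce with adjacent free neighbors -> [0-1 ALLOC][2-44 FREE]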